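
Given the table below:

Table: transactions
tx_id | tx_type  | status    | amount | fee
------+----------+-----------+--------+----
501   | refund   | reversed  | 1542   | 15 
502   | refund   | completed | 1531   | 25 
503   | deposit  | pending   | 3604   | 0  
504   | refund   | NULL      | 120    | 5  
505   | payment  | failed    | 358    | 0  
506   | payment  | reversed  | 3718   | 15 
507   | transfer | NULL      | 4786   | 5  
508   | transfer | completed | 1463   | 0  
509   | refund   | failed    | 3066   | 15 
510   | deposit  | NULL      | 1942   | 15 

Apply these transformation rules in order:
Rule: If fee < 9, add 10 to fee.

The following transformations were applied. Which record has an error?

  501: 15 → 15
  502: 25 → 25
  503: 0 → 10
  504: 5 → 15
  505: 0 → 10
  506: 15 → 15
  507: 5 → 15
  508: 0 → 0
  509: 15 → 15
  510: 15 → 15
Record 508 has an error. The correct transformed value should be 10, not 0.

Step 1: Check each record against the rule
Step 2: Record 508 has fee = 0
Step 3: Since 0 < 9, the bonus should have been applied
Step 4: Correct value = 10, but claimed value = 0
Conclusion: Record 508 has the error.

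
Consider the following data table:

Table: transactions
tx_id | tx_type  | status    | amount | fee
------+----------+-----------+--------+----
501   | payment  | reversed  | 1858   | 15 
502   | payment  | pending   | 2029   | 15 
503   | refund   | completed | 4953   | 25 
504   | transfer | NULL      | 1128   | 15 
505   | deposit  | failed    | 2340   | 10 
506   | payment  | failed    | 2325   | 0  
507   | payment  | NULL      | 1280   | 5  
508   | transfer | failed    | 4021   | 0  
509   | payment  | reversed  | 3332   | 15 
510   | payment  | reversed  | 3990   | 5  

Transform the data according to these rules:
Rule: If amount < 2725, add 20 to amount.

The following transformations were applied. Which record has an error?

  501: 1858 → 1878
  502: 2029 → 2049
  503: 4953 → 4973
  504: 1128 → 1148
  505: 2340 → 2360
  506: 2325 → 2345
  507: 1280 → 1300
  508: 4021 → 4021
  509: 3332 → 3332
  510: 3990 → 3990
Record 503 has an error. The correct transformed value should be 4953, not 4973.

Step 1: Check each record against the rule
Step 2: Record 503 has amount = 4953
Step 3: Since 4953 >= 2725, the bonus should not have been applied
Step 4: Correct value = 4953, but claimed value = 4973
Conclusion: Record 503 has the error.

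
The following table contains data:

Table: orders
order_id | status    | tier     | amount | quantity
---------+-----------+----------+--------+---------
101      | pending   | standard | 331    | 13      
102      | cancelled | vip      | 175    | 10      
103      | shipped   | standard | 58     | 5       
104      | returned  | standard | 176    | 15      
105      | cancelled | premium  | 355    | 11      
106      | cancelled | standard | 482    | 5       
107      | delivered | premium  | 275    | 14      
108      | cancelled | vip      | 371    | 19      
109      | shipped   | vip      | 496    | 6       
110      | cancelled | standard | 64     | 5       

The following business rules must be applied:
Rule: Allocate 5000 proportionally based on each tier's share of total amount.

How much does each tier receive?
premium: 1131.87, standard: 1996.05, vip: 1872.08

Step 1: Calculate total amount = 2783
Step 2: Calculate each tier's proportion:
  premium: 630/2783 = 22.64% → 1131.87
  standard: 1111/2783 = 39.92% → 1996.05
  vip: 1042/2783 = 37.44% → 1872.08
Step 3: Verify: sum of allocations ≈ 5000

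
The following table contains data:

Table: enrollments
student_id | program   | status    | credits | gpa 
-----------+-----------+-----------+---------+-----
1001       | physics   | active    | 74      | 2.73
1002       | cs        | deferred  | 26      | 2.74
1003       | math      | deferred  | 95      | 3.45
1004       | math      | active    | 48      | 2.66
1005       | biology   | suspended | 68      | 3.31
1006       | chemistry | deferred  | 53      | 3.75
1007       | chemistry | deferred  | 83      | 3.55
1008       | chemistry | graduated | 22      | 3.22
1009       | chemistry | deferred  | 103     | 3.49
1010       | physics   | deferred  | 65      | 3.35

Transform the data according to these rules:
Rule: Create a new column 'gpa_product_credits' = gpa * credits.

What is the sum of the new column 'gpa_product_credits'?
2095.23

Step 1: For each record, compute gpa * credits
Example calculations:
  2.73 * 74 = 202.02
  2.74 * 26 = 71.24
  3.45 * 95 = 327.75
  ...
Step 2: Sum all derived values
Step 3: Total = 2095.23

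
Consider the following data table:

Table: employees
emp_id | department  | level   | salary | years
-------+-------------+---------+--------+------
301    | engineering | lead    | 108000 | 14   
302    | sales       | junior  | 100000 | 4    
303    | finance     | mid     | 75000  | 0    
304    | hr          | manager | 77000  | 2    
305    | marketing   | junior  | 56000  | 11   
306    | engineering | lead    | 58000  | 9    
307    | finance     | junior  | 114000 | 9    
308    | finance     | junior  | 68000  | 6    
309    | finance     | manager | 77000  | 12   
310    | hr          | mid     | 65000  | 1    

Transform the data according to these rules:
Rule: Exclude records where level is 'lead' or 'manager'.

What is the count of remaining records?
6

Step 1: Count records to exclude
  - 2 (lead) + 2 (manager) = 4 records
Step 2: Total records: 10
Step 3: Remaining = 10 - 4 = 6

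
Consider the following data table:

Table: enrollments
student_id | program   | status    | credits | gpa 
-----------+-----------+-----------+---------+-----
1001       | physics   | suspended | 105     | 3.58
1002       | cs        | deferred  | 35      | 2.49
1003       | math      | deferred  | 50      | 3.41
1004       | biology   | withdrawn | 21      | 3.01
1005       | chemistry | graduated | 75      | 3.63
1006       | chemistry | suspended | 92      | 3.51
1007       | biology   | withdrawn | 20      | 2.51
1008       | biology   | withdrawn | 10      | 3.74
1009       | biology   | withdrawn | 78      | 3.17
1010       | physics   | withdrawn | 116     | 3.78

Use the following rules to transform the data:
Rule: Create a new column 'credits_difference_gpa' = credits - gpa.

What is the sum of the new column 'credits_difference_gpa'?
569.17

Step 1: For each record, compute credits - gpa
Example calculations:
  105 - 3.58 = 101.42
  35 - 2.49 = 32.51
  50 - 3.41 = 46.59
  ...
Step 2: Sum all derived values
Step 3: Total = 569.17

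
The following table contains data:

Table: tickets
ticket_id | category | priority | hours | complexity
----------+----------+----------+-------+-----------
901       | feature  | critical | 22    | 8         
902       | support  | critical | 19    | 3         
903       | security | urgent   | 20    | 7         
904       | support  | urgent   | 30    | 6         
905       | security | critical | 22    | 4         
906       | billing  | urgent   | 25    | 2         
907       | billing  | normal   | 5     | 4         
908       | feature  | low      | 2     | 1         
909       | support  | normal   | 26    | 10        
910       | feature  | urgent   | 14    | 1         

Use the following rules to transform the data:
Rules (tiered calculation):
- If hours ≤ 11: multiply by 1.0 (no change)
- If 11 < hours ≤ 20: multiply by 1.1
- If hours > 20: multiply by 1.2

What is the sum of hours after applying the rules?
215.3

Step 1: Tier 1 (hours ≤ 11): 2 records, sum = 7 × 1.0 = 7.0
Step 2: Tier 2 (11 < hours ≤ 20): 3 records, sum = 53 × 1.1 = 58.3
Step 3: Tier 3 (hours > 20): 5 records, sum = 125 × 1.2 = 150.0
Step 4: Final sum = 7.0 + 58.3 + 150.0 = 215.3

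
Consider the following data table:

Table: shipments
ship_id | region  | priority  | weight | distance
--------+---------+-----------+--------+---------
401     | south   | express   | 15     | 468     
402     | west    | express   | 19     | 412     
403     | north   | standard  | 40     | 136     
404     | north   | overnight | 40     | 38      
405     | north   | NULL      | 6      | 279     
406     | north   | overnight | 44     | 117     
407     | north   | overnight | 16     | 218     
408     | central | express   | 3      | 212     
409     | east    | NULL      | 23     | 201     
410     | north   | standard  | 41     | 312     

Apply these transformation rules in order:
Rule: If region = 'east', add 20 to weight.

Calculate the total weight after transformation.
267

Step 1: Count records where region = 'east': 1
Step 2: Total bonus added: 1 × 20 = 20
Step 3: Original sum of weight: 247
Step 4: Final sum = 247 + 20 = 267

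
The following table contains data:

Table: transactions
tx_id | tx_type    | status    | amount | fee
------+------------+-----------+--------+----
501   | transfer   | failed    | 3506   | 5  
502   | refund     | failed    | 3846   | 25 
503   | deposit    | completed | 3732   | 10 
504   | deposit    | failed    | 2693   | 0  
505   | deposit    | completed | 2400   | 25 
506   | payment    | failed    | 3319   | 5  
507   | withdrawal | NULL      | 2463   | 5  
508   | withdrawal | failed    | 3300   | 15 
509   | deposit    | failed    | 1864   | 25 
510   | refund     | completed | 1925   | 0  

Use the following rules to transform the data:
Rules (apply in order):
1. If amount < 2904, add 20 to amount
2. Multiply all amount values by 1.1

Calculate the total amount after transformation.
32062.8

Step 1: Apply Rule 1 - Add 20 to records with amount < 2904
  - 5 records affected: 11345 + (5 × 20) = 11445
  - Unaffected records: 17703
  - Sum after Rule 1: 29148
Step 2: Apply Rule 2 - Multiply all by 1.1
  - 29148 × 1.1 = 32062.8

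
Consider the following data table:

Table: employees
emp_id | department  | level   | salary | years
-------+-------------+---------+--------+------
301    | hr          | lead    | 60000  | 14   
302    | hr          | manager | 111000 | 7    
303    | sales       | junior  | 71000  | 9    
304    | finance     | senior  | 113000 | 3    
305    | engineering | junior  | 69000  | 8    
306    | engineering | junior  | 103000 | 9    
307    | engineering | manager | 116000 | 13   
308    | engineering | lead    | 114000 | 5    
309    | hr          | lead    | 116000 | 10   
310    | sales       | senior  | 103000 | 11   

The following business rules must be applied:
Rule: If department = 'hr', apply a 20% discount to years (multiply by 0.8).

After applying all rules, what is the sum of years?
82.8

Step 1: Records with department = 'hr' have total years = 31
Step 2: Apply multiplier: 31 × 0.8 = 24.8
Step 3: Other records total: 58
Step 4: Final sum = 24.8 + 58 = 82.8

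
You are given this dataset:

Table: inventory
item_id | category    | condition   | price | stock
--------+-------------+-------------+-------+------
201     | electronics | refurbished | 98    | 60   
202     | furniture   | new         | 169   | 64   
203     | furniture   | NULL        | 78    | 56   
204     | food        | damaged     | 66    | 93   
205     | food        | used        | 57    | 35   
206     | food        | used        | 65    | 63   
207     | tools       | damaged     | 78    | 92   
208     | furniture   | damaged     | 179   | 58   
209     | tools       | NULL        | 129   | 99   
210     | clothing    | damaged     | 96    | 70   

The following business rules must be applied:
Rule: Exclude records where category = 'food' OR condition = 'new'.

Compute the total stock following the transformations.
435

Step 1: Find records where category = 'food' OR condition = 'new'
Step 2: 4 records match, summing to 255
Step 3: Original sum: 690
Step 4: Remaining sum = 690 - 255 = 435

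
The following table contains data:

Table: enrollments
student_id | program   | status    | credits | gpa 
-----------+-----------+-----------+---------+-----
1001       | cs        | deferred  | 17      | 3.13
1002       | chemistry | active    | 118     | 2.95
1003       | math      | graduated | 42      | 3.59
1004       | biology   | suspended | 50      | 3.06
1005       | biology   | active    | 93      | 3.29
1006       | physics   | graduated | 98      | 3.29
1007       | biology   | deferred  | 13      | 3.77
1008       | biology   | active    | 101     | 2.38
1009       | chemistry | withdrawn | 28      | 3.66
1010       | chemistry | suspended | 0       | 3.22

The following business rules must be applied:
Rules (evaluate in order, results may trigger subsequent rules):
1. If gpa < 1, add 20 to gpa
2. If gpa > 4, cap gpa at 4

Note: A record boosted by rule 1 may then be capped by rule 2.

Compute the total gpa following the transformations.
32.34

Step 1: Apply rule 1 to records with gpa < 1
  - 0 records get bonus of 20
  - Of these, 0 records then exceed 4 and get capped
Step 2: Apply rule 2 to records with gpa > 4
  - 0 records (original) are capped
Step 3: Calculate final sum = 32.34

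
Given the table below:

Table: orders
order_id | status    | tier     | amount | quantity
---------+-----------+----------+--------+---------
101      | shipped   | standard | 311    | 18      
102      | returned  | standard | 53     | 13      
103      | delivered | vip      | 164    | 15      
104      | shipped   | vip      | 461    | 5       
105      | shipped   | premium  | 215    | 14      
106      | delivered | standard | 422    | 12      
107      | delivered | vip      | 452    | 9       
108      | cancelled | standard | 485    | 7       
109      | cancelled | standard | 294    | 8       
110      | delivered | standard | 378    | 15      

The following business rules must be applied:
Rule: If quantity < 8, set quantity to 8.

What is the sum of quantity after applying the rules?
120

Step 1: 2 records have quantity < 8
Step 2: These records originally summed to 12
Step 3: After setting to minimum: 2 × 8 = 16
Step 4: Unaffected records sum: 104
Step 5: Final sum = 16 + 104 = 120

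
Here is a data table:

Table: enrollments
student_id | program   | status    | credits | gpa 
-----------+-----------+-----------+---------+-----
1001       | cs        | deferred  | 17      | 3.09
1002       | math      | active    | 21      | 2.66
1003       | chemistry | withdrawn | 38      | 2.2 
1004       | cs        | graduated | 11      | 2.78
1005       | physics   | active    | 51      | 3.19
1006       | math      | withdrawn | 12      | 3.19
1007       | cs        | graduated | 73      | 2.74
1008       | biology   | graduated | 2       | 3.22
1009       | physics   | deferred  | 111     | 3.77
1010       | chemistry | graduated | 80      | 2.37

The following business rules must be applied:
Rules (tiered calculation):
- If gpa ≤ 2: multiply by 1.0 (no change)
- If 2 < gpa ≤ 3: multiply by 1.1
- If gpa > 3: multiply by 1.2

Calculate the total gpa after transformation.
33.78

Step 1: Tier 1 (gpa ≤ 2): 0 records, sum = 0 × 1.0 = 0.0
Step 2: Tier 2 (2 < gpa ≤ 3): 5 records, sum = 12.75 × 1.1 = 14.03
Step 3: Tier 3 (gpa > 3): 5 records, sum = 16.46 × 1.2 = 19.75
Step 4: Final sum = 0.0 + 14.03 + 19.75 = 33.78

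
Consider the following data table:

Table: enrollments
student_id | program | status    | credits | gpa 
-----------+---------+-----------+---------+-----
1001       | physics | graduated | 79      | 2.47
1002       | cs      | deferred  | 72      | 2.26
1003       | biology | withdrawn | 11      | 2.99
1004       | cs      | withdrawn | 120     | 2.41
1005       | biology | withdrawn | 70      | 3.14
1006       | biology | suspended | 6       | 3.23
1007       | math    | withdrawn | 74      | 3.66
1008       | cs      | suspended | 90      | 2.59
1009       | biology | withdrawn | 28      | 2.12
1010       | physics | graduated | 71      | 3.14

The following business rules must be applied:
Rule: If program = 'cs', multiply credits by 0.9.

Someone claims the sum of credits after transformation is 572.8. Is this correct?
No, the correct result is 592.8.

Step 1: Calculate the correct sum after transformation
Step 2: Apply multiplier 0.9 to records where program = 'cs'
Step 3: Correct result = 592.8
Step 4: Claimed result = 572.8
Step 5: 592.8 ≠ 572.8
Conclusion: The claimed result is incorrect. The correct answer is 592.8.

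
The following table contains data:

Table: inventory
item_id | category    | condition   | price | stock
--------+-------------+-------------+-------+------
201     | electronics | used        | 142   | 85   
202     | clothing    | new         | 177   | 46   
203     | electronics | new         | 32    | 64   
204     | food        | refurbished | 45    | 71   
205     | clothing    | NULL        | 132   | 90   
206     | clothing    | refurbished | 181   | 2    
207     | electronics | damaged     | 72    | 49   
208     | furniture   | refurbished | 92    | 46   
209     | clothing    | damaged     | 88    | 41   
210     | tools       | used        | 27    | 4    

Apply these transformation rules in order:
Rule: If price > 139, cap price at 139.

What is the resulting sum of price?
905

Step 1: 3 records have price > 139
Step 2: These records originally summed to 500
Step 3: After capping: 3 × 139 = 417
Step 4: Unaffected records sum: 488
Step 5: Final sum = 417 + 488 = 905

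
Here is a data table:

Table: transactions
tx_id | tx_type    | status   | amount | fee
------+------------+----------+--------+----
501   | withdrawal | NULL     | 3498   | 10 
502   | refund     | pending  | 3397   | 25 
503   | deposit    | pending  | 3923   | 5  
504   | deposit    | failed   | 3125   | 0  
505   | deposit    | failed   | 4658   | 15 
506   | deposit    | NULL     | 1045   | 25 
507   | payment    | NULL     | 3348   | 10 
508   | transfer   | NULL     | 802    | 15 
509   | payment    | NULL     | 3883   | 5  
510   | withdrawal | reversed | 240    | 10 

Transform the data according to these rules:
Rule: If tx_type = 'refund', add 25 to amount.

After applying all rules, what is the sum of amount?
27944

Step 1: Count records where tx_type = 'refund': 1
Step 2: Total bonus added: 1 × 25 = 25
Step 3: Original sum of amount: 27919
Step 4: Final sum = 27919 + 25 = 27944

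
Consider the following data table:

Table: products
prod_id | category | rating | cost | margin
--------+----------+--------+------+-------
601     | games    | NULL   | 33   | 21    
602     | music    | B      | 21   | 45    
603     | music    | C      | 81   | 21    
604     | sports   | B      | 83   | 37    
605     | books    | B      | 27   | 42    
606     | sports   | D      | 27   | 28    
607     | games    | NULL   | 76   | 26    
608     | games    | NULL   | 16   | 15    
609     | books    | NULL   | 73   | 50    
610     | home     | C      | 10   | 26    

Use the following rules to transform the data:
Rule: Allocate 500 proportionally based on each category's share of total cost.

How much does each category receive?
books: 111.86, games: 139.82, home: 11.19, music: 114.09, sports: 123.04

Step 1: Calculate total cost = 447
Step 2: Calculate each category's proportion:
  books: 100/447 = 22.37% → 111.86
  games: 125/447 = 27.96% → 139.82
  home: 10/447 = 2.24% → 11.19
  music: 102/447 = 22.82% → 114.09
  sports: 110/447 = 24.61% → 123.04
Step 3: Verify: sum of allocations ≈ 500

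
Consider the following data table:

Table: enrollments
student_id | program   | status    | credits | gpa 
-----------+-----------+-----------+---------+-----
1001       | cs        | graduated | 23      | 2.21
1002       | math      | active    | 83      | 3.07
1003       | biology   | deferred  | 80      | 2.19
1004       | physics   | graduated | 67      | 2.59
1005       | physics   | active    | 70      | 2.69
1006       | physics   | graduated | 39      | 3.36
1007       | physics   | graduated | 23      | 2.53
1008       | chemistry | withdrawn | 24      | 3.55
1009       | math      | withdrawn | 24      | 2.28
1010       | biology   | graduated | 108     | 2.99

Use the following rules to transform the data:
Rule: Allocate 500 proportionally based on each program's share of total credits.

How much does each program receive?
biology: 173.75, chemistry: 22.18, cs: 21.26, math: 98.89, physics: 183.92

Step 1: Calculate total credits = 541
Step 2: Calculate each program's proportion:
  biology: 188/541 = 34.75% → 173.75
  chemistry: 24/541 = 4.44% → 22.18
  cs: 23/541 = 4.25% → 21.26
  math: 107/541 = 19.78% → 98.89
  physics: 199/541 = 36.78% → 183.92
Step 3: Verify: sum of allocations ≈ 500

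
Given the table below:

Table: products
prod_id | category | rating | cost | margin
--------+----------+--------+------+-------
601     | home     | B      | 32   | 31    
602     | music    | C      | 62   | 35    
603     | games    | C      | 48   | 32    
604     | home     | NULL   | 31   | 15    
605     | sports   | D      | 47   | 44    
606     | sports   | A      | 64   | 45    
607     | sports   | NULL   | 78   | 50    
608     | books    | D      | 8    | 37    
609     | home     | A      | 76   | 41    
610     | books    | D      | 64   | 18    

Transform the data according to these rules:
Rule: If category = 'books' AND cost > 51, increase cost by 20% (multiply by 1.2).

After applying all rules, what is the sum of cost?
522.8

Step 1: Find records where category = 'books' AND cost > 51
Step 2: 1 records match, summing to 64
Step 3: After multiplier: 64 × 1.2 = 76.8
Step 4: Unaffected records sum: 446
Step 5: Final sum = 76.8 + 446 = 522.8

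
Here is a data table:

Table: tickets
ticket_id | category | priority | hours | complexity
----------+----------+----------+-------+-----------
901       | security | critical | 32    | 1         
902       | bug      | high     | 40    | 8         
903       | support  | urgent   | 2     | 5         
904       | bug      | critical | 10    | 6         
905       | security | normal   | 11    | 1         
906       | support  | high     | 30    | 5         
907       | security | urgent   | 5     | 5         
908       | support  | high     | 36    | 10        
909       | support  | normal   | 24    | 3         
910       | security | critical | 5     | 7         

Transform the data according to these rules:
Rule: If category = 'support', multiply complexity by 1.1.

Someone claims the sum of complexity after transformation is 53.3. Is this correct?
Yes, the result is correct.

Step 1: Calculate the correct sum after transformation
Step 2: Apply multiplier 1.1 to records where category = 'support'
Step 3: Correct result = 53.3
Step 4: Claimed result = 53.3
Step 5: 53.3 = 53.3 ✓
Conclusion: The claimed result is correct.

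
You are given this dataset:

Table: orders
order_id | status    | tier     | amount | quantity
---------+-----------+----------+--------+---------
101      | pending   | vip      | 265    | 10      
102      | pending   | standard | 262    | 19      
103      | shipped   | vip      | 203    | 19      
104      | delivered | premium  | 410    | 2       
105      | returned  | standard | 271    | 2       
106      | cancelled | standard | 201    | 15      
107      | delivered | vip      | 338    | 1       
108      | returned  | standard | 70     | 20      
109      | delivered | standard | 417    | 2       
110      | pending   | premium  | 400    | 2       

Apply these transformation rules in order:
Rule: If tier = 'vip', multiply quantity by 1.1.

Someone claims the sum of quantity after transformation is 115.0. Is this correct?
No, the correct result is 95.0.

Step 1: Calculate the correct sum after transformation
Step 2: Apply multiplier 1.1 to records where tier = 'vip'
Step 3: Correct result = 95.0
Step 4: Claimed result = 115.0
Step 5: 95.0 ≠ 115.0
Conclusion: The claimed result is incorrect. The correct answer is 95.0.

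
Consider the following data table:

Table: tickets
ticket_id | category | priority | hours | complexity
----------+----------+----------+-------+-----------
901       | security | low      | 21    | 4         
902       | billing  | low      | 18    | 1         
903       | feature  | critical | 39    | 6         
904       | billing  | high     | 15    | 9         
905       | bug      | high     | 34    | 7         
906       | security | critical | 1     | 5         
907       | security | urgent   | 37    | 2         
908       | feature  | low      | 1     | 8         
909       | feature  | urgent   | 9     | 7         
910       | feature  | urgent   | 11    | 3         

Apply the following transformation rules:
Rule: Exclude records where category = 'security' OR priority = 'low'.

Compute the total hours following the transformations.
108

Step 1: Find records where category = 'security' OR priority = 'low'
Step 2: 5 records match, summing to 78
Step 3: Original sum: 186
Step 4: Remaining sum = 186 - 78 = 108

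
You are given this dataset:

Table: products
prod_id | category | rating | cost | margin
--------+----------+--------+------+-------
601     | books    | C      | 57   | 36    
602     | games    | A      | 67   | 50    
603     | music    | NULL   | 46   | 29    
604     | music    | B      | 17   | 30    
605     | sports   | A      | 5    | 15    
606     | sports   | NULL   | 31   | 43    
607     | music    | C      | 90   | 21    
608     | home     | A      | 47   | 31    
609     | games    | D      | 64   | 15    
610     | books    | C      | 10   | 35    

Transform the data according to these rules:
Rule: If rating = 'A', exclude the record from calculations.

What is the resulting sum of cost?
315

Step 1: Identify records where rating = 'A'
Step 2: The excluded records sum to 119
Step 3: Original total cost = 434
Step 4: Remaining total = 434 - 119 = 315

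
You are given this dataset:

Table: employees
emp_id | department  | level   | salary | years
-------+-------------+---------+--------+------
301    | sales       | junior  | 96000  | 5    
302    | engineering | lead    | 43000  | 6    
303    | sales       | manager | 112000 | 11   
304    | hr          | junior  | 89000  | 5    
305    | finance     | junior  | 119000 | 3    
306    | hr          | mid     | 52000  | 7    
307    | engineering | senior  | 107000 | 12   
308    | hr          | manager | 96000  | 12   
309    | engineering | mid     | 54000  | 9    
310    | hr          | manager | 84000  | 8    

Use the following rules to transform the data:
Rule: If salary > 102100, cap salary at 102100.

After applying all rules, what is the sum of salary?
820300

Step 1: 3 records have salary > 102100
Step 2: These records originally summed to 338000
Step 3: After capping: 3 × 102100 = 306300
Step 4: Unaffected records sum: 514000
Step 5: Final sum = 306300 + 514000 = 820300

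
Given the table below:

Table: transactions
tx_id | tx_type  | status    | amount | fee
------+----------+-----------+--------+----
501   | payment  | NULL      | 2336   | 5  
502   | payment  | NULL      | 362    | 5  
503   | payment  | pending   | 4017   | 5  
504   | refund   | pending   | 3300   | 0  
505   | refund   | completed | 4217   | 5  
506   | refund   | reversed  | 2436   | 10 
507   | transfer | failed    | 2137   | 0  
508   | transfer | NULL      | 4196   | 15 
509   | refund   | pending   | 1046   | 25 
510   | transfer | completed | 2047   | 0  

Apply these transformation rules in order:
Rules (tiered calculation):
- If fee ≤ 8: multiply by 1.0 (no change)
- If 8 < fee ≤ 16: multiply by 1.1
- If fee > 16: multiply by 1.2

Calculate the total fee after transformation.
77.5

Step 1: Tier 1 (fee ≤ 8): 7 records, sum = 20 × 1.0 = 20.0
Step 2: Tier 2 (8 < fee ≤ 16): 2 records, sum = 25 × 1.1 = 27.5
Step 3: Tier 3 (fee > 16): 1 records, sum = 25 × 1.2 = 30.0
Step 4: Final sum = 20.0 + 27.5 + 30.0 = 77.5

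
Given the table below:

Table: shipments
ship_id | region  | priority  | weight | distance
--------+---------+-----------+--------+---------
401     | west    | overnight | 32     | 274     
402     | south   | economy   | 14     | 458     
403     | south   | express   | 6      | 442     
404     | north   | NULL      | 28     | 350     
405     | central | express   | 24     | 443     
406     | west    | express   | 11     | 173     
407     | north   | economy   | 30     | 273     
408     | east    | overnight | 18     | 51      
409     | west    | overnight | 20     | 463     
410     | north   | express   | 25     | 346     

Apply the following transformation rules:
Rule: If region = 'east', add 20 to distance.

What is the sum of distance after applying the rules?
3293

Step 1: Count records where region = 'east': 1
Step 2: Total bonus added: 1 × 20 = 20
Step 3: Original sum of distance: 3273
Step 4: Final sum = 3273 + 20 = 3293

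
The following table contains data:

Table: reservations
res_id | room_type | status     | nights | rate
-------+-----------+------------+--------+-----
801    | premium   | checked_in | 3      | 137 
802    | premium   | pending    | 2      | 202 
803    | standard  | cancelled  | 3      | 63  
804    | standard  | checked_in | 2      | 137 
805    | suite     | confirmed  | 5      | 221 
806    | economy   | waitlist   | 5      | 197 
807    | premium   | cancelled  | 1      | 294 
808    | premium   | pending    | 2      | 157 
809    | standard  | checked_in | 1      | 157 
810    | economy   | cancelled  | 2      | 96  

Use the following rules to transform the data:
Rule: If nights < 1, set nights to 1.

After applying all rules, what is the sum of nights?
26

Step 1: 0 records have nights < 1
Step 2: These records originally summed to 0
Step 3: After setting to minimum: 0 × 1 = 0
Step 4: Unaffected records sum: 26
Step 5: Final sum = 0 + 26 = 26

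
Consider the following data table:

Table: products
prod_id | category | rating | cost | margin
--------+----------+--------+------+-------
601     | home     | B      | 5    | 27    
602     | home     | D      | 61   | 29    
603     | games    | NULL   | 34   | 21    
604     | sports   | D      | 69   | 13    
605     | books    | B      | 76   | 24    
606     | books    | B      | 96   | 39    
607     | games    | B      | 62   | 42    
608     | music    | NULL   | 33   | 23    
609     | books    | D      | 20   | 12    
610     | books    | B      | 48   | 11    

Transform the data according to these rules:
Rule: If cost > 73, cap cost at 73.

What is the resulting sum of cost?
478

Step 1: 2 records have cost > 73
Step 2: These records originally summed to 172
Step 3: After capping: 2 × 73 = 146
Step 4: Unaffected records sum: 332
Step 5: Final sum = 146 + 332 = 478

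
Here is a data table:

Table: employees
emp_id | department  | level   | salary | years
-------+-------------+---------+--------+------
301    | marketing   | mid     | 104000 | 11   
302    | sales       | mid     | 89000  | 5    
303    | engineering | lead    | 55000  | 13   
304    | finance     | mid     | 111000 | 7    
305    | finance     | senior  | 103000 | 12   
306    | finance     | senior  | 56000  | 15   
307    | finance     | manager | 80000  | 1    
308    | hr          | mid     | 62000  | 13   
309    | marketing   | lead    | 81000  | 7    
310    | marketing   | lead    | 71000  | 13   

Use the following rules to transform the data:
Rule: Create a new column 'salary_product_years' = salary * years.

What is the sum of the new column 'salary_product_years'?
7533000

Step 1: For each record, compute salary * years
Example calculations:
  104000 * 11 = 1144000
  89000 * 5 = 445000
  55000 * 13 = 715000
  ...
Step 2: Sum all derived values
Step 3: Total = 7533000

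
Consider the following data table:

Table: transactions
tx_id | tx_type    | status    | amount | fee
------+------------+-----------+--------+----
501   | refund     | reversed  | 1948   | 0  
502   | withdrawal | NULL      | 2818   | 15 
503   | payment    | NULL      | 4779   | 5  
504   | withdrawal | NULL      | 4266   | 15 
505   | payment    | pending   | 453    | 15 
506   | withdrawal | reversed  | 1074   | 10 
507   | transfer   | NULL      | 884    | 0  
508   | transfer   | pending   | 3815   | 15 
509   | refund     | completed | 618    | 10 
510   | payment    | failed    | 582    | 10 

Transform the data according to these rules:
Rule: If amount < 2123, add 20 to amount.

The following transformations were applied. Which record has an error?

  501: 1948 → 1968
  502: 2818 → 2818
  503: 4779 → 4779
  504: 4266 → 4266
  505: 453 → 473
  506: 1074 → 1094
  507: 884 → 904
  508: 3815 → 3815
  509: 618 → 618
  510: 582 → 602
Record 509 has an error. The correct transformed value should be 638, not 618.

Step 1: Check each record against the rule
Step 2: Record 509 has amount = 618
Step 3: Since 618 < 2123, the bonus should have been applied
Step 4: Correct value = 638, but claimed value = 618
Conclusion: Record 509 has the error.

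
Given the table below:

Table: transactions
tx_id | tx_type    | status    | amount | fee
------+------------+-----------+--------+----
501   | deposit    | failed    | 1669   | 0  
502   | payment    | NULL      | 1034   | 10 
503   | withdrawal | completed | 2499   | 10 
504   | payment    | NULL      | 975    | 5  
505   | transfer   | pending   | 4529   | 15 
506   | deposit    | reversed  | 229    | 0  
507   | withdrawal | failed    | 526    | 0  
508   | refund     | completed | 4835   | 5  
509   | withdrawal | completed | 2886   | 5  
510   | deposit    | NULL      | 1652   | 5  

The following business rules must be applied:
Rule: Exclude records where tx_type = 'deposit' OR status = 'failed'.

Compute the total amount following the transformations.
16758

Step 1: Find records where tx_type = 'deposit' OR status = 'failed'
Step 2: 4 records match, summing to 4076
Step 3: Original sum: 20834
Step 4: Remaining sum = 20834 - 4076 = 16758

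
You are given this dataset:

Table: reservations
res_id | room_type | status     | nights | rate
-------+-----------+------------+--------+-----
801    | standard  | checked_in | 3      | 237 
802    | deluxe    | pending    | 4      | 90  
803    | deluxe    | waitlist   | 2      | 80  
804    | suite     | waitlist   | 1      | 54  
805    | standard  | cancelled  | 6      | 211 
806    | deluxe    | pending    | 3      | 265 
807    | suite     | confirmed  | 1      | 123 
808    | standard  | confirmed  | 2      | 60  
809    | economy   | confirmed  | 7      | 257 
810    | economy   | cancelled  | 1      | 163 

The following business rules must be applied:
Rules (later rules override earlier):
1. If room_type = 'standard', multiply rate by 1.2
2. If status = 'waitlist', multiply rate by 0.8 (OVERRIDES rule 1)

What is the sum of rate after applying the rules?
1614.8

Step 1: Rule 2 takes priority for records with status = 'waitlist'
  - 2 records: 134 × 0.8 = 107.2
Step 2: Rule 1 applies to remaining records with room_type = 'standard'
  - 3 records: 508 × 1.2 = 609.6
Step 3: Other records unchanged: 898
Step 4: Final sum = 107.2 + 609.6 + 898 = 1614.8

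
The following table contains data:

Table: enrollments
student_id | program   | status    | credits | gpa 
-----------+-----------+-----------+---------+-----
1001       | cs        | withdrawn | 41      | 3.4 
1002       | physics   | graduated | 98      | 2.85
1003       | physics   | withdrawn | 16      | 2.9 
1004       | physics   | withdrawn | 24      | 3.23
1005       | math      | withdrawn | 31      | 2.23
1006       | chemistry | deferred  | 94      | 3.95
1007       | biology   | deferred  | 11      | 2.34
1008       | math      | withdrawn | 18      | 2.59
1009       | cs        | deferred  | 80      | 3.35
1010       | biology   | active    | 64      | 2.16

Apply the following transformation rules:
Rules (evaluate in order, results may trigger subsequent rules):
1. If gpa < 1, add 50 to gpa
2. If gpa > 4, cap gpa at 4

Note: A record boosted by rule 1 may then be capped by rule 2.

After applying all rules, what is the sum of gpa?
29.0

Step 1: Apply rule 1 to records with gpa < 1
  - 0 records get bonus of 50
  - Of these, 0 records then exceed 4 and get capped
Step 2: Apply rule 2 to records with gpa > 4
  - 0 records (original) are capped
Step 3: Calculate final sum = 29.0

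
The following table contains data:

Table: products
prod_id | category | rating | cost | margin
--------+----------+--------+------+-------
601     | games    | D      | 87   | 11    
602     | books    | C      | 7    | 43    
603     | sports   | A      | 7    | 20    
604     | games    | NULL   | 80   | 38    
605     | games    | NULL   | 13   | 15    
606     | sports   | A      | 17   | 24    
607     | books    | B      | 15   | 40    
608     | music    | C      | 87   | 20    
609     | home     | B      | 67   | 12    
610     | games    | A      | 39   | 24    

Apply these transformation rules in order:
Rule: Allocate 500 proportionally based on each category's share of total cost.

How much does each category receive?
books: 26.25, games: 261.34, home: 79.95, music: 103.82, sports: 28.64

Step 1: Calculate total cost = 419
Step 2: Calculate each category's proportion:
  books: 22/419 = 5.25% → 26.25
  games: 219/419 = 52.27% → 261.34
  home: 67/419 = 15.99% → 79.95
  music: 87/419 = 20.76% → 103.82
  sports: 24/419 = 5.73% → 28.64
Step 3: Verify: sum of allocations ≈ 500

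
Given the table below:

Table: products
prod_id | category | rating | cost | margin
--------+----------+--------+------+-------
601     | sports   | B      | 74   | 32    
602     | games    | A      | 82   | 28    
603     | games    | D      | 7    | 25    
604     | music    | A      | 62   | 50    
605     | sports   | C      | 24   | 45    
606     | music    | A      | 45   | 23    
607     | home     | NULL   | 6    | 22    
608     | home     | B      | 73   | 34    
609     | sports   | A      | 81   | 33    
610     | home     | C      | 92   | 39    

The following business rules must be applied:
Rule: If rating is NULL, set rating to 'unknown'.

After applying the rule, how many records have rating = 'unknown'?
1

Step 1: Count records where rating IS NULL
Step 2: Found 1 records with NULL rating
Step 3: These records will have rating set to 'unknown'
Step 4: Records already having rating = 'unknown': 0
Step 5: Answer: 1 + 0 = 1 records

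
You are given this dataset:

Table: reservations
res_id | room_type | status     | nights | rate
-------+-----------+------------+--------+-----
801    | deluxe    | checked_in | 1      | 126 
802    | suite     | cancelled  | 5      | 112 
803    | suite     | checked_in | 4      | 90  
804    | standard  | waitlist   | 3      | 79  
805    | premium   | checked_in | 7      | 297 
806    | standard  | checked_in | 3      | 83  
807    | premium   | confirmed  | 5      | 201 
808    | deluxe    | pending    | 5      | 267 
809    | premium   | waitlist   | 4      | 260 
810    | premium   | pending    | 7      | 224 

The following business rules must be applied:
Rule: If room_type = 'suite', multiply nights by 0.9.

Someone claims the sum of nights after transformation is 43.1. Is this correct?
Yes, the result is correct.

Step 1: Calculate the correct sum after transformation
Step 2: Apply multiplier 0.9 to records where room_type = 'suite'
Step 3: Correct result = 43.1
Step 4: Claimed result = 43.1
Step 5: 43.1 = 43.1 ✓
Conclusion: The claimed result is correct.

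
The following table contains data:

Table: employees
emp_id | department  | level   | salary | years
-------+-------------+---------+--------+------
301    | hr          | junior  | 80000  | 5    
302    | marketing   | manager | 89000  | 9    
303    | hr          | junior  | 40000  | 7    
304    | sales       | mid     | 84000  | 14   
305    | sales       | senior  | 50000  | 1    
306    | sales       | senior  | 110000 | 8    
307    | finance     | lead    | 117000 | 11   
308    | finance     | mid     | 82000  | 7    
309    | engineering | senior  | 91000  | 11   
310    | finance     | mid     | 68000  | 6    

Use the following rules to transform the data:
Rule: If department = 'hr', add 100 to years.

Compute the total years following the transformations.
279

Step 1: Count records where department = 'hr': 2
Step 2: Total bonus added: 2 × 100 = 200
Step 3: Original sum of years: 79
Step 4: Final sum = 79 + 200 = 279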